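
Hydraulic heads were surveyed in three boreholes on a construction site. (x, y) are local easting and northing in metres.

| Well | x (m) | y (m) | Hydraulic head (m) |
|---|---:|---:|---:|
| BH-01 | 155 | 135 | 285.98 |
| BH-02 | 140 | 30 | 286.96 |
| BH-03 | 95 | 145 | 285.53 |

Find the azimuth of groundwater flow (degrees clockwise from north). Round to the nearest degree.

330°

Taking BH-01 as reference: BH-02−BH-01 = (-15, -105, +0.98); BH-03−BH-01 = (-60, 10, -0.45).
Determinant of the coordinate differences = (-15)·10 − (-60)·(-105) = -6450.
∂h/∂x = [(+0.98)·10 − (-0.45)·(-105)] / -6450 = +0.005806
∂h/∂y = [(-15)·(-0.45) − (-60)·(+0.98)] / -6450 = -0.01016
Flow direction (−∇h) has components (-0.005806 E, +0.01016 N).
Azimuth = atan2(E, N) = atan2(-0.005806, +0.01016) = 330.3° ≈ 330°.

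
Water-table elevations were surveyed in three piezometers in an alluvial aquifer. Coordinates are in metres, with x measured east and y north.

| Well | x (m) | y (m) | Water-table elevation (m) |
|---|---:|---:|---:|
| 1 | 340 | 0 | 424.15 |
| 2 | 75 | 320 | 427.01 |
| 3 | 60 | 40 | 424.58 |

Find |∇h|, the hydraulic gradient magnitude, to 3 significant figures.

Taking 1 as reference: 2−1 = (-265, 320, +2.86); 3−1 = (-280, 40, +0.43).
Solve a·Δx + b·Δy = Δh: det = (-265)·40 − (-280)·320 = 79000.
∂h/∂x = [(+2.86)·40 − (+0.43)·320] / 79000 = -0.0002937
∂h/∂y = [(-265)·(+0.43) − (-280)·(+2.86)] / 79000 = +0.008694
|∇h| = √(-0.0002937² + 0.008694²) = 0.008699

0.00870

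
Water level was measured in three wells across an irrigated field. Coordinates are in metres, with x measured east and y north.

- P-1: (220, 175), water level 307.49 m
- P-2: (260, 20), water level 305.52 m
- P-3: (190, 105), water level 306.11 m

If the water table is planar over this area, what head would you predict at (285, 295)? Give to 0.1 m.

Taking P-1 as reference: P-2−P-1 = (40, -155, -1.97); P-3−P-1 = (-30, -70, -1.38).
Solve a·Δx + b·Δy = Δh: det = 40·(-70) − (-30)·(-155) = -7450.
∂h/∂x = [(-1.97)·(-70) − (-1.38)·(-155)] / -7450 = +0.01020
∂h/∂y = [40·(-1.38) − (-30)·(-1.97)] / -7450 = +0.01534
h(285, 295) = 307.49 + (+0.01020)·(65) + (+0.01534)·(120) = 307.49 +0.663 +1.841 = 309.994 m.

310.0 m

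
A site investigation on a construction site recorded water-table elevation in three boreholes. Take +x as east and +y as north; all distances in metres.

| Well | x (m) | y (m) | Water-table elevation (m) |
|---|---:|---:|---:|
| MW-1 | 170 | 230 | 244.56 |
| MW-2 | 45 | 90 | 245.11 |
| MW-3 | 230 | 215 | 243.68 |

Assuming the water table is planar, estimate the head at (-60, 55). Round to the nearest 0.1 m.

246.2 m

With h = a·x + b·y + c and MW-1 as origin, the differences give:
  (-125)·a + (-140)·b = +0.55
  60·a + (-15)·b = -0.88
Eliminate b (×(-15) and ×(-140), subtract): 10275·a = -131.450 → a = ∂h/∂x = -0.01279
Back-substitute: b = ∂h/∂y = +0.007494.
h(-60, 55) = 244.56 + (-0.01279)·(-230) + (+0.007494)·(-175) = 244.56 +2.942 -1.311 = 246.191 m.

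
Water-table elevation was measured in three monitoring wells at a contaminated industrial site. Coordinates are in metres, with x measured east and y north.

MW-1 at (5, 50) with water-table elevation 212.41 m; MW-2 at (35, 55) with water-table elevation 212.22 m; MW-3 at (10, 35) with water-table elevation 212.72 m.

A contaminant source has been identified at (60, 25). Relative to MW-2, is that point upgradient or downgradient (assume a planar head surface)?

upgradient

Differences from MW-1: to MW-2 (Δx, Δy, Δh) = (30, 5, -0.19); to MW-3 = (5, -15, +0.31).
Determinant of the coordinate differences = 30·(-15) − 5·5 = -475.
∂h/∂x = [(-0.19)·(-15) − (+0.31)·5] / -475 = -0.002737
∂h/∂y = [30·(+0.31) − 5·(-0.19)] / -475 = -0.02158
Head at (60, 25) = 212.41 + (-0.002737)·(55) + (-0.02158)·(-25) = 212.80 m.
That is higher than the 212.22 m at MW-2, so the point is upgradient.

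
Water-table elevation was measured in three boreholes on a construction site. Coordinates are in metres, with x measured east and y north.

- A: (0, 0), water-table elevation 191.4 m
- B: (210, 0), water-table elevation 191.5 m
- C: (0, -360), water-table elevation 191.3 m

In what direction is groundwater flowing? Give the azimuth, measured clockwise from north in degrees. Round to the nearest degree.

240°

∂h/∂x = (191.5 − 191.4) / (210 − 0) = +0.0004762
∂h/∂y = (191.3 − 191.4) / (-360 − 0) = +0.0002778
Flow direction (−∇h) has components (-0.0004762 E, -0.0002778 N).
Azimuth = atan2(E, N) = atan2(-0.0004762, -0.0002778) = 239.7° ≈ 240°.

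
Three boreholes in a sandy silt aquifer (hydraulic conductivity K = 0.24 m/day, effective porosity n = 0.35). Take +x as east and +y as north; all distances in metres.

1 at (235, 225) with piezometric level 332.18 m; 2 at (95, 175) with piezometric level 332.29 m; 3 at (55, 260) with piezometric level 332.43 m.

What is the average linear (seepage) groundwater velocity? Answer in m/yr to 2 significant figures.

With h = a·x + b·y + c and 1 as origin, the differences give:
  (-140)·a + (-50)·b = +0.11
  (-180)·a + 35·b = +0.25
Eliminate b (×35 and ×(-50), subtract): -13900·a = 16.350 → a = ∂h/∂x = -0.001176
Back-substitute: b = ∂h/∂y = +0.001094.
|∇h| = √(-0.001176² + 0.001094²) = 0.001606
Seepage velocity v = K·i/n = 0.24 × 0.001606 / 0.35 = 0.001101 m/day = 0.4021 m/yr.

0.40 m/yr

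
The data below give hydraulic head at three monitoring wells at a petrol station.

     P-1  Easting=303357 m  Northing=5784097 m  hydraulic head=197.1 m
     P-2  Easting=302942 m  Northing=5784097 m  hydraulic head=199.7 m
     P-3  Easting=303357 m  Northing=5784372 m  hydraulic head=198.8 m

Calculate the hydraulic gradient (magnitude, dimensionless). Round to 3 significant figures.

∂h/∂x = (199.7 − 197.1) / (302942 − 303357) = -0.006265
∂h/∂y = (198.8 − 197.1) / (5784372 − 5784097) = +0.006182
|∇h| = √(-0.006265² + 0.006182²) = 0.008802

0.00880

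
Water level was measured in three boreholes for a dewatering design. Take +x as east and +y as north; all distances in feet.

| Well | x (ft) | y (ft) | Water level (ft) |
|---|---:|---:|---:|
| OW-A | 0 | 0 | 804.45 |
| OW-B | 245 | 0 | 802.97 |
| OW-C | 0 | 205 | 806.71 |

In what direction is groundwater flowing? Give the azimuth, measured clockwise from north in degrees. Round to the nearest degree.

151°

∂h/∂x = (802.97 − 804.45) / (245 − 0) = -0.006041
∂h/∂y = (806.71 − 804.45) / (205 − 0) = +0.01102
Flow direction (−∇h) has components (+0.006041 E, -0.01102 N).
Azimuth = atan2(E, N) = atan2(+0.006041, -0.01102) = 151.3° ≈ 151°.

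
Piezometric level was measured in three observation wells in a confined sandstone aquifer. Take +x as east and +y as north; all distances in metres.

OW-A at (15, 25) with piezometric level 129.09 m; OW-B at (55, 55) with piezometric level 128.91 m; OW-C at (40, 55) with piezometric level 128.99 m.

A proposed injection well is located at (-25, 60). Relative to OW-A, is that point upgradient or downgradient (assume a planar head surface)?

upgradient

With h = a·x + b·y + c and OW-A as origin, the differences give:
  40·a + 30·b = -0.18
  25·a + 30·b = -0.10
Eliminate b (×30 and ×30, subtract): 450·a = -2.400 → a = ∂h/∂x = -0.005333
Back-substitute: b = ∂h/∂y = +0.001111.
Head at (-25, 60) = 129.09 + (-0.005333)·(-40) + (+0.001111)·(35) = 129.34 m.
That is higher than the 129.09 m at OW-A, so the point is upgradient.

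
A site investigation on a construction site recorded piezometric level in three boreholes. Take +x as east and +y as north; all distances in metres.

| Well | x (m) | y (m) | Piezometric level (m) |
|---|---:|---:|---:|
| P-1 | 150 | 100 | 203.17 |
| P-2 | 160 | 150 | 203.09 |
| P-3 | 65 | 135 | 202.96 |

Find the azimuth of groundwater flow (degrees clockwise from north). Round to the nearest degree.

Three-point gradient (reference P-1): Δ to P-2 = (10, 50, -0.08), Δ to P-3 = (-85, 35, -0.21).
∂h/∂x = +0.001674, ∂h/∂y = -0.001935 (det = 4600).
Flow direction (−∇h) has components (-0.001674 E, +0.001935 N).
Azimuth = atan2(E, N) = atan2(-0.001674, +0.001935) = 319.1° ≈ 319°.

319°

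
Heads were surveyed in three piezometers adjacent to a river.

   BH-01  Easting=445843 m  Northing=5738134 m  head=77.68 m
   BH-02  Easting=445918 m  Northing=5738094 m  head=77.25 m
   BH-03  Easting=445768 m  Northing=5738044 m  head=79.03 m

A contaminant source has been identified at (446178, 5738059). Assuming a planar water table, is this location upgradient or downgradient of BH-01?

downgradient

With h = a·x + b·y + c and BH-01 as origin, the differences give:
  75·a + (-40)·b = -0.43
  (-75)·a + (-90)·b = +1.35
Eliminate b (×(-90) and ×(-40), subtract): -9750·a = 92.700 → a = ∂h/∂x = -0.009508
Back-substitute: b = ∂h/∂y = -0.007077.
Head at (446178, 5738059) = 77.68 + (-0.009508)·(335) + (-0.007077)·(-75) = 75.03 m.
That is lower than the 77.68 m at BH-01, so the point is downgradient.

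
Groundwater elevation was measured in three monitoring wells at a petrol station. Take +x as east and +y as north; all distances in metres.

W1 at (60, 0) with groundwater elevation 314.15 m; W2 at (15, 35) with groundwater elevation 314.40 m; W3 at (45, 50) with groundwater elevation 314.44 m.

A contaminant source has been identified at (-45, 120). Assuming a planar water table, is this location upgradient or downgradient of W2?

upgradient

Differences from W1: to W2 (Δx, Δy, Δh) = (-45, 35, +0.25); to W3 = (-15, 50, +0.29).
Determinant of the coordinate differences = (-45)·50 − (-15)·35 = -1725.
∂h/∂x = [(+0.25)·50 − (+0.29)·35] / -1725 = -0.001362
∂h/∂y = [(-45)·(+0.29) − (-15)·(+0.25)] / -1725 = +0.005391
Head at (-45, 120) = 314.15 + (-0.001362)·(-105) + (+0.005391)·(120) = 314.94 m.
That is higher than the 314.40 m at W2, so the point is upgradient.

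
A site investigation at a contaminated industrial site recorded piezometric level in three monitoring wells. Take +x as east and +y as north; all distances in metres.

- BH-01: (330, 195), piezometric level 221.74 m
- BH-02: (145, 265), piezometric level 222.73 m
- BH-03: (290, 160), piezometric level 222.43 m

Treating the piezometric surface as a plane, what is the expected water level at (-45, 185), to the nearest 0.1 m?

225.2 m

Three-point gradient (reference BH-01): Δ to BH-02 = (-185, 70, +0.99), Δ to BH-03 = (-40, -35, +0.69).
∂h/∂x = -0.008943, ∂h/∂y = -0.009493 (det = 9275).
h(-45, 185) = 221.74 + (-0.008943)·(-375) + (-0.009493)·(-10) = 221.74 +3.354 +0.095 = 225.189 m.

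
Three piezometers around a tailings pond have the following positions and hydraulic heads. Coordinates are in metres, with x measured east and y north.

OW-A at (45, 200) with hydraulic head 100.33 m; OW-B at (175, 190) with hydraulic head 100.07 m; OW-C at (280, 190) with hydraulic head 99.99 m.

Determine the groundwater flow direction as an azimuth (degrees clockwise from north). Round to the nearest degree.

With h = a·x + b·y + c and OW-A as origin, the differences give:
  130·a + (-10)·b = -0.26
  235·a + (-10)·b = -0.34
Eliminate b (×(-10) and ×(-10), subtract): 1050·a = -0.800 → a = ∂h/∂x = -0.0007619
Back-substitute: b = ∂h/∂y = +0.01610.
Flow direction (−∇h) has components (+0.0007619 E, -0.01610 N).
Azimuth = atan2(E, N) = atan2(+0.0007619, -0.01610) = 177.3° ≈ 177°.

177°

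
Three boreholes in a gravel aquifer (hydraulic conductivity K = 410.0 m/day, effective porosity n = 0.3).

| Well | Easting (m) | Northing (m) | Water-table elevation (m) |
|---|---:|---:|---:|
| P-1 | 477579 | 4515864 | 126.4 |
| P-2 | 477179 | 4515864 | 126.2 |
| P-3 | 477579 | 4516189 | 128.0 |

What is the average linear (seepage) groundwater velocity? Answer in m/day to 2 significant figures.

∂h/∂x = (126.2 − 126.4) / (477179 − 477579) = +0.0005000
∂h/∂y = (128.0 − 126.4) / (4516189 − 4515864) = +0.004923
|∇h| = √(0.0005000² + 0.004923²) = 0.004948
Seepage velocity v = K·i/n = 410.0 × 0.004948 / 0.3 = 6.762 m/day.

6.8 m/day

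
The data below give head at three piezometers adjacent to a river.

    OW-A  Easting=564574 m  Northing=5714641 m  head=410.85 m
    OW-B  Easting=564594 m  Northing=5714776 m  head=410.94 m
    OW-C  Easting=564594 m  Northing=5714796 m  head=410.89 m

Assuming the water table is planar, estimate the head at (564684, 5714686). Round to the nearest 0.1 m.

Three-point gradient (reference OW-A): Δ to OW-B = (20, 135, +0.09), Δ to OW-C = (20, 155, +0.04).
∂h/∂x = +0.02138, ∂h/∂y = -0.002500 (det = 400).
h(564684, 5714686) = 410.85 + (+0.02138)·(110) + (-0.002500)·(45) = 410.85 +2.351 -0.113 = 413.089 m.

413.1 m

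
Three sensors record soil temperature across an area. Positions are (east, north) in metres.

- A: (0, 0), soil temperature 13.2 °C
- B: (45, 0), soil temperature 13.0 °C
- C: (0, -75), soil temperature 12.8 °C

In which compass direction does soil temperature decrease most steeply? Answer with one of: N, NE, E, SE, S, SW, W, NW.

∂T/∂x = (13.0 − 13.2) / (45 − 0) = -0.004444
∂T/∂y = (12.8 − 13.2) / (-75 − 0) = +0.005333
Steepest decrease is along −∇f = (+0.004444 E, -0.005333 N) → southeast.

SE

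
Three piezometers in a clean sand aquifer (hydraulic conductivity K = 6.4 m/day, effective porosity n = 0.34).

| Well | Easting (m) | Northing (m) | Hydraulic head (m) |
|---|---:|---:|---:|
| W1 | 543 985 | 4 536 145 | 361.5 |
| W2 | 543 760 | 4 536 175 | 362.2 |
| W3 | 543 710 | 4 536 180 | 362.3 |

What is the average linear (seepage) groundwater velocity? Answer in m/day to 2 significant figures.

Differences from W1: to W2 (Δx, Δy, Δh) = (-225, 30, +0.7); to W3 = (-275, 35, +0.8).
Solve a·Δx + b·Δy = Δh: det = (-225)·35 − (-275)·30 = 375.
∂h/∂x = [(+0.7)·35 − (+0.8)·30] / 375 = +0.001333
∂h/∂y = [(-225)·(+0.8) − (-275)·(+0.7)] / 375 = +0.03333
|∇h| = √(0.001333² + 0.03333²) = 0.03336
Seepage velocity v = K·i/n = 6.4 × 0.03336 / 0.34 = 0.628 m/day.

0.63 m/day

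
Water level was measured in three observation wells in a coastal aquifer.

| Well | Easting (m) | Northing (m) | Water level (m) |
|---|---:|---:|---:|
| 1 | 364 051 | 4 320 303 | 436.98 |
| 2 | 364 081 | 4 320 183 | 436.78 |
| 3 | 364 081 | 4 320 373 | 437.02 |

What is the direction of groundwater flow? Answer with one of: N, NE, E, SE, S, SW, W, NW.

SE

Differences from 1: to 2 (Δx, Δy, Δh) = (30, -120, -0.20); to 3 = (30, 70, +0.04).
Solve a·Δx + b·Δy = Δh: det = 30·70 − 30·(-120) = 5700.
∂h/∂x = [(-0.20)·70 − (+0.04)·(-120)] / 5700 = -0.001614
∂h/∂y = [30·(+0.04) − 30·(-0.20)] / 5700 = +0.001263
Flow = −∇h = (+0.001614 east, -0.001263 north), which points southeast.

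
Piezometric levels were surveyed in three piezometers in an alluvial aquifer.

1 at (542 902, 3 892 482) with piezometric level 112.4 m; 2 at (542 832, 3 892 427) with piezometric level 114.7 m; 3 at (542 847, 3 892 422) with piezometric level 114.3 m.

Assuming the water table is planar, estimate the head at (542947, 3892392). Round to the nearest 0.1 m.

Differences from 1: to 2 (Δx, Δy, Δh) = (-70, -55, +2.3); to 3 = (-55, -60, +1.9).
Solve a·Δx + b·Δy = Δh: det = (-70)·(-60) − (-55)·(-55) = 1175.
∂h/∂x = [(+2.3)·(-60) − (+1.9)·(-55)] / 1175 = -0.02851
∂h/∂y = [(-70)·(+1.9) − (-55)·(+2.3)] / 1175 = -0.005532
h(542947, 3892392) = 112.4 + (-0.02851)·(45) + (-0.005532)·(-90) = 112.4 -1.283 +0.498 = 111.615 m.

111.6 m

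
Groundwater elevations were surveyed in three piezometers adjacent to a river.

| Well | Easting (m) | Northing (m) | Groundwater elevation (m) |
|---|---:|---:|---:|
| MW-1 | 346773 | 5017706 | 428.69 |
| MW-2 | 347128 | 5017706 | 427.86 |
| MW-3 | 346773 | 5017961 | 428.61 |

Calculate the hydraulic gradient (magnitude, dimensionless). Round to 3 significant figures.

∂h/∂x = (427.86 − 428.69) / (347128 − 346773) = -0.002338
∂h/∂y = (428.61 − 428.69) / (5017961 − 5017706) = -0.0003137
|∇h| = √(-0.002338² + -0.0003137²) = 0.002359

0.00236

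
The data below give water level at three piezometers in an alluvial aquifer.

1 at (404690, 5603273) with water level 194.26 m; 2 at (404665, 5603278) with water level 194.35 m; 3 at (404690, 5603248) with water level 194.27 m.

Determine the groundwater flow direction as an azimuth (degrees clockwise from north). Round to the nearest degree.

084°

With h = a·x + b·y + c and 1 as origin, the differences give:
  (-25)·a + 5·b = +0.09
  0·a + (-25)·b = +0.01
Eliminate b (×(-25) and ×5, subtract): 625·a = -2.300 → a = ∂h/∂x = -0.003680
Back-substitute: b = ∂h/∂y = -0.0004000.
Flow direction (−∇h) has components (+0.003680 E, +0.0004000 N).
Azimuth = atan2(E, N) = atan2(+0.003680, +0.0004000) = 83.8° ≈ 084°.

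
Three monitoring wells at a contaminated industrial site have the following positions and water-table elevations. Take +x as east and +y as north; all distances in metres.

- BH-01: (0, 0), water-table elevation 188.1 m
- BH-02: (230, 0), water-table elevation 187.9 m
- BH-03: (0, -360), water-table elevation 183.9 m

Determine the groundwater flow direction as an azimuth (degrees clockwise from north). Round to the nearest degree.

176°

∂h/∂x = (187.9 − 188.1) / (230 − 0) = -0.0008696
∂h/∂y = (183.9 − 188.1) / (-360 − 0) = +0.01167
Flow direction (−∇h) has components (+0.0008696 E, -0.01167 N).
Azimuth = atan2(E, N) = atan2(+0.0008696, -0.01167) = 175.7° ≈ 176°.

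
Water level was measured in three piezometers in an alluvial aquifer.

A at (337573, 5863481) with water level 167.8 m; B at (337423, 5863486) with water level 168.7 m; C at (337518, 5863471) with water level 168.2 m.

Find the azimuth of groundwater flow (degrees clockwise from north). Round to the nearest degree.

046°

Three-point gradient (reference A): Δ to B = (-150, 5, +0.9), Δ to C = (-55, -10, +0.4).
∂h/∂x = -0.006197, ∂h/∂y = -0.005915 (det = 1775).
Flow direction (−∇h) has components (+0.006197 E, +0.005915 N).
Azimuth = atan2(E, N) = atan2(+0.006197, +0.005915) = 46.3° ≈ 046°.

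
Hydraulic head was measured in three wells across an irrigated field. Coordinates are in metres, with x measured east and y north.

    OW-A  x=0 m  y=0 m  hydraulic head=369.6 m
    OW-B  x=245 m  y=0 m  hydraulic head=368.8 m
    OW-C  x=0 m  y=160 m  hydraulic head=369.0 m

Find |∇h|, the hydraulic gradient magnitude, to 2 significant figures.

0.0050

∂h/∂x = (368.8 − 369.6) / (245 − 0) = -0.003265
∂h/∂y = (369.0 − 369.6) / (160 − 0) = -0.003750
|∇h| = √(-0.003265² + -0.003750²) = 0.004972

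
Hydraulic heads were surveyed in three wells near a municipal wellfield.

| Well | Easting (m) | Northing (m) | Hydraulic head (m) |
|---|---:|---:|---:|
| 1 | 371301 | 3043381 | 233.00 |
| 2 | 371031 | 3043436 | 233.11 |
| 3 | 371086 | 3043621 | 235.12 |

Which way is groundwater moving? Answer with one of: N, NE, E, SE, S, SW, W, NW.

S

Differences from 1: to 2 (Δx, Δy, Δh) = (-270, 55, +0.11); to 3 = (-215, 240, +2.12).
Solve a·Δx + b·Δy = Δh: det = (-270)·240 − (-215)·55 = -52975.
∂h/∂x = [(+0.11)·240 − (+2.12)·55] / -52975 = +0.001703
∂h/∂y = [(-270)·(+2.12) − (-215)·(+0.11)] / -52975 = +0.01036
Flow = −∇h = (-0.001703 east, -0.01036 north), which points south.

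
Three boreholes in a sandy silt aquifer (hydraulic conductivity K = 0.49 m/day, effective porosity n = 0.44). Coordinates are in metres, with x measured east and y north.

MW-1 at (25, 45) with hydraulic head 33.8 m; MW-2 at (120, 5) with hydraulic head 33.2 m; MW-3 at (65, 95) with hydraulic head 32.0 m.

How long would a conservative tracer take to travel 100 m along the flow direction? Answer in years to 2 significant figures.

8.7 years

Differences from MW-1: to MW-2 (Δx, Δy, Δh) = (95, -40, -0.6); to MW-3 = (40, 50, -1.8).
Solve a·Δx + b·Δy = Δh: det = 95·50 − 40·(-40) = 6350.
∂h/∂x = [(-0.6)·50 − (-1.8)·(-40)] / 6350 = -0.01606
∂h/∂y = [95·(-1.8) − 40·(-0.6)] / 6350 = -0.02315
|∇h| = √(-0.01606² + -0.02315²) = 0.02818
Seepage velocity v = K·i/n = 0.49 × 0.02818 / 0.44 = 0.03138 m/day.
t = 100 / 0.03138 = 3187 days = 8.73 years.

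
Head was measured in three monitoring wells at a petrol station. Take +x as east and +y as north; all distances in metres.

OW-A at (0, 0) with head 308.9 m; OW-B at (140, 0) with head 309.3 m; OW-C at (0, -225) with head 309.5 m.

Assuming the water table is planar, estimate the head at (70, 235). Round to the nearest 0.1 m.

308.5 m

∂h/∂x = (309.3 − 308.9) / (140 − 0) = +0.002857
∂h/∂y = (309.5 − 308.9) / (-225 − 0) = -0.002667
h(70, 235) = 308.9 + (+0.002857)·(70) + (-0.002667)·(235) = 308.9 +0.200 -0.627 = 308.473 m.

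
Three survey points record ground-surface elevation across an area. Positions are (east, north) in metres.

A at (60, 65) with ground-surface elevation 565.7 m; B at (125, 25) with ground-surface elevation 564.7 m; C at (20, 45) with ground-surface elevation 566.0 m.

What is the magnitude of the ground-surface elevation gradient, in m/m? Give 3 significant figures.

Taking A as reference: B−A = (65, -40, -1.0); C−A = (-40, -20, +0.3).
Solve a·Δx + b·Δy = Δz: det = 65·(-20) − (-40)·(-40) = -2900.
∂z/∂x = [(-1.0)·(-20) − (+0.3)·(-40)] / -2900 = -0.01103
∂z/∂y = [65·(+0.3) − (-40)·(-1.0)] / -2900 = +0.007069
|∇f| = √(-0.01103² + 0.007069²) = 0.0131 m/m

0.0131 m/m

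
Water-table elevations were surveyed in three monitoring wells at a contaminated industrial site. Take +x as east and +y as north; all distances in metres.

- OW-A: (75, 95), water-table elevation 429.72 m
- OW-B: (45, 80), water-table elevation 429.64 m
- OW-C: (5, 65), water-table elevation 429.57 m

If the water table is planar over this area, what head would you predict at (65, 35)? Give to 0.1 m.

429.3 m

With h = a·x + b·y + c and OW-A as origin, the differences give:
  (-30)·a + (-15)·b = -0.08
  (-70)·a + (-30)·b = -0.15
Eliminate b (×(-30) and ×(-15), subtract): -150·a = 0.150 → a = ∂h/∂x = -0.001000
Back-substitute: b = ∂h/∂y = +0.007333.
h(65, 35) = 429.72 + (-0.001000)·(-10) + (+0.007333)·(-60) = 429.72 +0.010 -0.440 = 429.290 m.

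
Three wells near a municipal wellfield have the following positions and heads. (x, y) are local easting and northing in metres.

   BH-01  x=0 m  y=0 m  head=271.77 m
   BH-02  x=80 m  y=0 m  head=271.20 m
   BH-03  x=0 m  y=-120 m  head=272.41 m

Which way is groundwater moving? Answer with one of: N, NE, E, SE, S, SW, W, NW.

NE

∂h/∂x = (271.20 − 271.77) / (80 − 0) = -0.007125
∂h/∂y = (272.41 − 271.77) / (-120 − 0) = -0.005333
Flow = −∇h = (+0.007125 east, +0.005333 north), which points northeast.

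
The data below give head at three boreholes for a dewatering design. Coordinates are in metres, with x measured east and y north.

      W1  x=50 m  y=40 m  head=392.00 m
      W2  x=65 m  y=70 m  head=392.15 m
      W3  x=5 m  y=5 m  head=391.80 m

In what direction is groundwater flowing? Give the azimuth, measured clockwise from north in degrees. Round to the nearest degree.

191°

With h = a·x + b·y + c and W1 as origin, the differences give:
  15·a + 30·b = +0.15
  (-45)·a + (-35)·b = -0.20
Eliminate b (×(-35) and ×30, subtract): 825·a = 0.750 → a = ∂h/∂x = +0.0009091
Back-substitute: b = ∂h/∂y = +0.004545.
Flow direction (−∇h) has components (-0.0009091 E, -0.004545 N).
Azimuth = atan2(E, N) = atan2(-0.0009091, -0.004545) = 191.3° ≈ 191°.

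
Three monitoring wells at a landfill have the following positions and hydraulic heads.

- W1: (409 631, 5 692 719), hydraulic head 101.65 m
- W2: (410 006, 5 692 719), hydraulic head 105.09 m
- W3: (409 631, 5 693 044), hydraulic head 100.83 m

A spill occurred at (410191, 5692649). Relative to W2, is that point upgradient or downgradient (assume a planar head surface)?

upgradient

∂h/∂x = (105.09 − 101.65) / (410006 − 409631) = +0.009173
∂h/∂y = (100.83 − 101.65) / (5693044 − 5692719) = -0.002523
Head at (410191, 5692649) = 101.65 + (+0.009173)·(560) + (-0.002523)·(-70) = 106.96 m.
That is higher than the 105.09 m at W2, so the point is upgradient.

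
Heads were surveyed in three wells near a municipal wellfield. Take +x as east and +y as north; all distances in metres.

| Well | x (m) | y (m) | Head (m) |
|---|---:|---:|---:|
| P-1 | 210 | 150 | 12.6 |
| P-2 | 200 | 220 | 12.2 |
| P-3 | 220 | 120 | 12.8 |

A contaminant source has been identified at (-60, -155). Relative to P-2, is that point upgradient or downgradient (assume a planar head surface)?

upgradient

Differences from P-1: to P-2 (Δx, Δy, Δh) = (-10, 70, -0.4); to P-3 = (10, -30, +0.2).
Solve a·Δx + b·Δy = Δh: det = (-10)·(-30) − 10·70 = -400.
∂h/∂x = [(-0.4)·(-30) − (+0.2)·70] / -400 = +0.005000
∂h/∂y = [(-10)·(+0.2) − 10·(-0.4)] / -400 = -0.005000
Head at (-60, -155) = 12.6 + (+0.005000)·(-270) + (-0.005000)·(-305) = 12.77 m.
That is higher than the 12.2 m at P-2, so the point is upgradient.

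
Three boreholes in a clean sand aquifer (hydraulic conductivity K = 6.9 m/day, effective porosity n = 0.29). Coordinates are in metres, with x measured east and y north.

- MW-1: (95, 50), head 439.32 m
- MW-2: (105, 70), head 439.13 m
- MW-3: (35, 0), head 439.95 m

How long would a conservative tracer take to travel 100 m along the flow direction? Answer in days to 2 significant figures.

Differences from MW-1: to MW-2 (Δx, Δy, Δh) = (10, 20, -0.19); to MW-3 = (-60, -50, +0.63).
Determinant of the coordinate differences = 10·(-50) − (-60)·20 = 700.
∂h/∂x = [(-0.19)·(-50) − (+0.63)·20] / 700 = -0.004429
∂h/∂y = [10·(+0.63) − (-60)·(-0.19)] / 700 = -0.007286
|∇h| = √(-0.004429² + -0.007286²) = 0.008527
Seepage velocity v = K·i/n = 6.9 × 0.008527 / 0.29 = 0.2029 m/day.
t = 100 / 0.2029 = 492.9 days.

490 days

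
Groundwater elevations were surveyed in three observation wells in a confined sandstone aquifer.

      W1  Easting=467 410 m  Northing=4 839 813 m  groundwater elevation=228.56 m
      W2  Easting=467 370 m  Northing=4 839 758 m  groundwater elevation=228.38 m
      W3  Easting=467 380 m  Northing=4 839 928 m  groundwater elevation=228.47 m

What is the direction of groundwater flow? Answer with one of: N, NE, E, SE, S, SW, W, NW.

W

Taking W1 as reference: W2−W1 = (-40, -55, -0.18); W3−W1 = (-30, 115, -0.09).
Solve a·Δx + b·Δy = Δh: det = (-40)·115 − (-30)·(-55) = -6250.
∂h/∂x = [(-0.18)·115 − (-0.09)·(-55)] / -6250 = +0.004104
∂h/∂y = [(-40)·(-0.09) − (-30)·(-0.18)] / -6250 = +0.0002880
Flow = −∇h = (-0.004104 east, -0.0002880 north), which points west.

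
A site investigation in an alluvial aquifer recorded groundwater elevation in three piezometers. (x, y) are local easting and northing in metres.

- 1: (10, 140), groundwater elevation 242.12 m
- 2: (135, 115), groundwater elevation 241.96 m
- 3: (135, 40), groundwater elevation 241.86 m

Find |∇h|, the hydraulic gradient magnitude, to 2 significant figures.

Differences from 1: to 2 (Δx, Δy, Δh) = (125, -25, -0.16); to 3 = (125, -100, -0.26).
Determinant of the coordinate differences = 125·(-100) − 125·(-25) = -9375.
∂h/∂x = [(-0.16)·(-100) − (-0.26)·(-25)] / -9375 = -0.001013
∂h/∂y = [125·(-0.26) − 125·(-0.16)] / -9375 = +0.001333
|∇h| = √(-0.001013² + 0.001333²) = 0.001674

0.0017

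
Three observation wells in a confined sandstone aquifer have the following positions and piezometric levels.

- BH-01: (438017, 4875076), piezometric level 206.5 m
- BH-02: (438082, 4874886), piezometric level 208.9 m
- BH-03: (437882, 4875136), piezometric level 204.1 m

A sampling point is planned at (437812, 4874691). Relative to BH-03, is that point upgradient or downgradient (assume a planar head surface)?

Three-point gradient (reference BH-01): Δ to BH-02 = (65, -190, +2.4), Δ to BH-03 = (-135, 60, -2.4).
∂h/∂x = +0.01434, ∂h/∂y = -0.007724 (det = -21750).
Head at (437812, 4874691) = 206.5 + (+0.01434)·(-205) + (-0.007724)·(-385) = 206.53 m.
That is higher than the 204.1 m at BH-03, so the point is upgradient.

upgradient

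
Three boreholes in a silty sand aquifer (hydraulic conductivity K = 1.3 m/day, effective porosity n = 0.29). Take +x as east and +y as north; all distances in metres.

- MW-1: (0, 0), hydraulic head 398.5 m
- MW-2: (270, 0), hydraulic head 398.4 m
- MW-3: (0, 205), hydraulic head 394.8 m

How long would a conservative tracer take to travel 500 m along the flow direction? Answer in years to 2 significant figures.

∂h/∂x = (398.4 − 398.5) / (270 − 0) = -0.0003704
∂h/∂y = (394.8 − 398.5) / (205 − 0) = -0.01805
|∇h| = √(-0.0003704² + -0.01805²) = 0.01805
Seepage velocity v = K·i/n = 1.3 × 0.01805 / 0.29 = 0.08091 m/day.
t = 500 / 0.08091 = 6180 days = 16.9 years.

17 years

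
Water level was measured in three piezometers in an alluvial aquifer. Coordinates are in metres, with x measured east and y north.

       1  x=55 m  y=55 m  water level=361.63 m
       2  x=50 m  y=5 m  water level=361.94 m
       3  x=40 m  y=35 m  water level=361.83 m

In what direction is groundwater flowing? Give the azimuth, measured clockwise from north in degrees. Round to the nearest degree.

Differences from 1: to 2 (Δx, Δy, Δh) = (-5, -50, +0.31); to 3 = (-15, -20, +0.20).
Solve a·Δx + b·Δy = Δh: det = (-5)·(-20) − (-15)·(-50) = -650.
∂h/∂x = [(+0.31)·(-20) − (+0.20)·(-50)] / -650 = -0.005846
∂h/∂y = [(-5)·(+0.20) − (-15)·(+0.31)] / -650 = -0.005615
Flow direction (−∇h) has components (+0.005846 E, +0.005615 N).
Azimuth = atan2(E, N) = atan2(+0.005846, +0.005615) = 46.2° ≈ 046°.

046°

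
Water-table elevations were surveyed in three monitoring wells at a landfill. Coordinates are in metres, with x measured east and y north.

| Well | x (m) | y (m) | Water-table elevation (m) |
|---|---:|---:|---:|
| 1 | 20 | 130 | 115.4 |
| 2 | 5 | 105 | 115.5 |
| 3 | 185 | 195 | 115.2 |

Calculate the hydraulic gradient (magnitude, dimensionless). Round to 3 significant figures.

Taking 1 as reference: 2−1 = (-15, -25, +0.1); 3−1 = (165, 65, -0.2).
Solve a·Δx + b·Δy = Δh: det = (-15)·65 − 165·(-25) = 3150.
∂h/∂x = [(+0.1)·65 − (-0.2)·(-25)] / 3150 = +0.0004762
∂h/∂y = [(-15)·(-0.2) − 165·(+0.1)] / 3150 = -0.004286
|∇h| = √(0.0004762² + -0.004286²) = 0.004312

0.00431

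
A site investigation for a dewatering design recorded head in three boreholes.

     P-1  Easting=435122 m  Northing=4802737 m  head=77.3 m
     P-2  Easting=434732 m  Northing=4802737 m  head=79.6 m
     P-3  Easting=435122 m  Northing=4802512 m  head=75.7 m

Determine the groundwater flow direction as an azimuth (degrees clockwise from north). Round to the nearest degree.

140°

∂h/∂x = (79.6 − 77.3) / (434732 − 435122) = -0.005897
∂h/∂y = (75.7 − 77.3) / (4802512 − 4802737) = +0.007111
Flow direction (−∇h) has components (+0.005897 E, -0.007111 N).
Azimuth = atan2(E, N) = atan2(+0.005897, -0.007111) = 140.3° ≈ 140°.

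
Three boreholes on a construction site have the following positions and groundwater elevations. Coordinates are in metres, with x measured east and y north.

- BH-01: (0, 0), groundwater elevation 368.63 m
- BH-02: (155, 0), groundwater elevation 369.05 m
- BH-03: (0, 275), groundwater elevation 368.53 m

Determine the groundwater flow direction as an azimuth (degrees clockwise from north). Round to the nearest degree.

278°

∂h/∂x = (369.05 − 368.63) / (155 − 0) = +0.002710
∂h/∂y = (368.53 − 368.63) / (275 − 0) = -0.0003636
Flow direction (−∇h) has components (-0.002710 E, +0.0003636 N).
Azimuth = atan2(E, N) = atan2(-0.002710, +0.0003636) = 277.6° ≈ 278°.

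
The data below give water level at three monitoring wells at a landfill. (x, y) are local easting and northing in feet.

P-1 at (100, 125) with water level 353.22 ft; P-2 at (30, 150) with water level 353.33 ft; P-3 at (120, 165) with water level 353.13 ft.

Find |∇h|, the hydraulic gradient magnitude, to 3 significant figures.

Differences from P-1: to P-2 (Δx, Δy, Δh) = (-70, 25, +0.11); to P-3 = (20, 40, -0.09).
Solve a·Δx + b·Δy = Δh: det = (-70)·40 − 20·25 = -3300.
∂h/∂x = [(+0.11)·40 − (-0.09)·25] / -3300 = -0.002015
∂h/∂y = [(-70)·(-0.09) − 20·(+0.11)] / -3300 = -0.001242
|∇h| = √(-0.002015² + -0.001242²) = 0.002367

0.00237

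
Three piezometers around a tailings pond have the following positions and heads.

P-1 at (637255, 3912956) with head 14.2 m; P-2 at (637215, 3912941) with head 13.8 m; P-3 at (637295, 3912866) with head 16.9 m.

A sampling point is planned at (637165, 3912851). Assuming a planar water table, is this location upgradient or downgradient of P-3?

Three-point gradient (reference P-1): Δ to P-2 = (-40, -15, -0.4), Δ to P-3 = (40, -90, +2.7).
∂h/∂x = +0.01821, ∂h/∂y = -0.02190 (det = 4200).
Head at (637165, 3912851) = 14.2 + (+0.01821)·(-90) + (-0.02190)·(-105) = 14.86 m.
That is lower than the 16.9 m at P-3, so the point is downgradient.

downgradient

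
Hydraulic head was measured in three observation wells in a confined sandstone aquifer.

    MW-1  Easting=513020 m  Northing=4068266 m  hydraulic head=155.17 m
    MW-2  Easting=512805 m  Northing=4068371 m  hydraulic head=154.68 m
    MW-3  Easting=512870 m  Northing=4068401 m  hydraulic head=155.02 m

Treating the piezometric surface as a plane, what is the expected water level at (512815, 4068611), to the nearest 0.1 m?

Taking MW-1 as reference: MW-2−MW-1 = (-215, 105, -0.49); MW-3−MW-1 = (-150, 135, -0.15).
Determinant of the coordinate differences = (-215)·135 − (-150)·105 = -13275.
∂h/∂x = [(-0.49)·135 − (-0.15)·105] / -13275 = +0.003797
∂h/∂y = [(-215)·(-0.15) − (-150)·(-0.49)] / -13275 = +0.003107
h(512815, 4068611) = 155.17 + (+0.003797)·(-205) + (+0.003107)·(345) = 155.17 -0.778 +1.072 = 155.464 m.

155.5 m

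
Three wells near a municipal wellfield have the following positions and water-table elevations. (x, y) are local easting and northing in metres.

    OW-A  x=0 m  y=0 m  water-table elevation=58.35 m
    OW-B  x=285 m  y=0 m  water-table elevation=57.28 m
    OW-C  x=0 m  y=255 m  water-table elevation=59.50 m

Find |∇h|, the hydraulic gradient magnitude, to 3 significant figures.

0.00587

∂h/∂x = (57.28 − 58.35) / (285 − 0) = -0.003754
∂h/∂y = (59.50 − 58.35) / (255 − 0) = +0.004510
|∇h| = √(-0.003754² + 0.004510²) = 0.005868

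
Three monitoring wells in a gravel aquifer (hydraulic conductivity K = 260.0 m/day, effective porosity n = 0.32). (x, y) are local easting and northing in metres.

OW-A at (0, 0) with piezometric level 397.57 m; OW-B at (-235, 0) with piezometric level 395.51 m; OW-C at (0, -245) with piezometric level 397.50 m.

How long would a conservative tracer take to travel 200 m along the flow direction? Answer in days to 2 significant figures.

∂h/∂x = (395.51 − 397.57) / (-235 − 0) = +0.008766
∂h/∂y = (397.50 − 397.57) / (-245 − 0) = +0.0002857
|∇h| = √(0.008766² + 0.0002857²) = 0.008771
Seepage velocity v = K·i/n = 260.0 × 0.008771 / 0.32 = 7.126 m/day.
t = 200 / 7.126 = 28.07 days.

28 days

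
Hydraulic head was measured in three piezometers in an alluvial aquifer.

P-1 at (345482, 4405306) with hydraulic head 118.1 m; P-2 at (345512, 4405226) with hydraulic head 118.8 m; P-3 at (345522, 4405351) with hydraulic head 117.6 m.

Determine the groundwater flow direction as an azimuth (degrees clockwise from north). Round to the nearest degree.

011°

Differences from P-1: to P-2 (Δx, Δy, Δh) = (30, -80, +0.7); to P-3 = (40, 45, -0.5).
Solve a·Δx + b·Δy = Δh: det = 30·45 − 40·(-80) = 4550.
∂h/∂x = [(+0.7)·45 − (-0.5)·(-80)] / 4550 = -0.001868
∂h/∂y = [30·(-0.5) − 40·(+0.7)] / 4550 = -0.009451
Flow direction (−∇h) has components (+0.001868 E, +0.009451 N).
Azimuth = atan2(E, N) = atan2(+0.001868, +0.009451) = 11.2° ≈ 011°.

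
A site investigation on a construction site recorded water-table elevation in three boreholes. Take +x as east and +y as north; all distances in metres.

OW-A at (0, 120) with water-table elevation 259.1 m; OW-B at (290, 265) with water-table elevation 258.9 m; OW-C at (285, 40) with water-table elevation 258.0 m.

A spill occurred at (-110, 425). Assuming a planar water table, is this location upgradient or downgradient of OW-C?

upgradient

Taking OW-A as reference: OW-B−OW-A = (290, 145, -0.2); OW-C−OW-A = (285, -80, -1.1).
Solve a·Δx + b·Δy = Δh: det = 290·(-80) − 285·145 = -64525.
∂h/∂x = [(-0.2)·(-80) − (-1.1)·145] / -64525 = -0.002720
∂h/∂y = [290·(-1.1) − 285·(-0.2)] / -64525 = +0.004060
Head at (-110, 425) = 259.1 + (-0.002720)·(-110) + (+0.004060)·(305) = 260.64 m.
That is higher than the 258.0 m at OW-C, so the point is upgradient.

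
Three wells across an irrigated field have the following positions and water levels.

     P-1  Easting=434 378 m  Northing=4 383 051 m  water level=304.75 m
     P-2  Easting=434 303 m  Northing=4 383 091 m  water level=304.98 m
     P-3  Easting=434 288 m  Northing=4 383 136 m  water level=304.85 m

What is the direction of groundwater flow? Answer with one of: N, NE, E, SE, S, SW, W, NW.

Taking P-1 as reference: P-2−P-1 = (-75, 40, +0.23); P-3−P-1 = (-90, 85, +0.10).
Determinant of the coordinate differences = (-75)·85 − (-90)·40 = -2775.
∂h/∂x = [(+0.23)·85 − (+0.10)·40] / -2775 = -0.005604
∂h/∂y = [(-75)·(+0.10) − (-90)·(+0.23)] / -2775 = -0.004757
Flow = −∇h = (+0.005604 east, +0.004757 north), which points northeast.

NE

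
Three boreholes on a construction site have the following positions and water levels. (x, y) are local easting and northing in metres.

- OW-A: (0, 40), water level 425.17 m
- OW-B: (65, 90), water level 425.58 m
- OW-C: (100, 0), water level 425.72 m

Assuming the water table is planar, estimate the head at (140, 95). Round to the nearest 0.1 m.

426.0 m

With h = a·x + b·y + c and OW-A as origin, the differences give:
  65·a + 50·b = +0.41
  100·a + (-40)·b = +0.55
Eliminate b (×(-40) and ×50, subtract): -7600·a = -43.900 → a = ∂h/∂x = +0.005776
Back-substitute: b = ∂h/∂y = +0.0006908.
h(140, 95) = 425.17 + (+0.005776)·(140) + (+0.0006908)·(55) = 425.17 +0.809 +0.038 = 426.017 m.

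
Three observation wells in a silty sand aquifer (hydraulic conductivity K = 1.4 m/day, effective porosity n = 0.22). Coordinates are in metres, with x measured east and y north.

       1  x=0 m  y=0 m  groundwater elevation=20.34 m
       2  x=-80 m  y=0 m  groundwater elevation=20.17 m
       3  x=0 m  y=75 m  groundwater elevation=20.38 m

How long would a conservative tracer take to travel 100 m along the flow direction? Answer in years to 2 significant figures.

20 years

∂h/∂x = (20.17 − 20.34) / (-80 − 0) = +0.002125
∂h/∂y = (20.38 − 20.34) / (75 − 0) = +0.0005333
|∇h| = √(0.002125² + 0.0005333²) = 0.002191
Seepage velocity v = K·i/n = 1.4 × 0.002191 / 0.22 = 0.01394 m/day.
t = 100 / 0.01394 = 7174 days = 19.6 years.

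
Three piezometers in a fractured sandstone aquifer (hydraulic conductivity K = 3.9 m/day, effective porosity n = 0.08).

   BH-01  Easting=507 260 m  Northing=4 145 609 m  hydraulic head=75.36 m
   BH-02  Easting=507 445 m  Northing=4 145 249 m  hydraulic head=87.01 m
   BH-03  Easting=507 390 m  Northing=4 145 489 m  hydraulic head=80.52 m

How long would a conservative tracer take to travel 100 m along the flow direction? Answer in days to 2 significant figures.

With h = a·x + b·y + c and BH-01 as origin, the differences give:
  185·a + (-360)·b = +11.65
  130·a + (-120)·b = +5.16
Eliminate b (×(-120) and ×(-360), subtract): 24600·a = 459.600 → a = ∂h/∂x = +0.01868
Back-substitute: b = ∂h/∂y = -0.02276.
|∇h| = √(0.01868² + -0.02276²) = 0.02944
Seepage velocity v = K·i/n = 3.9 × 0.02944 / 0.08 = 1.435 m/day.
t = 100 / 1.435 = 69.69 days.

70 days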